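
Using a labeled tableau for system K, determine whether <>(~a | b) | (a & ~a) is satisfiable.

Yes, satisfiable

1. <>(~a | b) | (a & ~a), 0
2. <>(~a | b), 0   [|-rule on 1 (branches; this branch)]
3. ~a | b, 1   [<>-rule on 2: fresh world 1, 0R1]
4. b, 1   [|-rule on 3 (branches; this branch)]
Accessibility: 0R1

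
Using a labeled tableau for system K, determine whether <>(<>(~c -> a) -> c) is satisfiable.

Satisfiable (open branch found)

1. <>(<>(~c -> a) -> c), w0
2. <>(~c -> a) -> c, w1
3. c, w1
Accessibility: w0Rw1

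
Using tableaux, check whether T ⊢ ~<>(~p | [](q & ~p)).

Invalid (countermodel exists)

Tableau for the negation <>(~p | [](q & ~p)):
1. <>(~p | [](q & ~p)), w0
2. ~p | [](q & ~p), w1   [<>-rule on 1: fresh world w1, w0Rw1]
3. [](q & ~p), w1   [|-rule on 2 (branches; this branch)]
4. q & ~p, w1   [[]-rule on 3 via w1Rw1]
5. q, w1   [&-rule on 4]
6. ~p, w1   [&-rule on 4]
Accessibility: w0Rw0, w0Rw1, w1Rw1
The negation has an open branch (countermodel exists).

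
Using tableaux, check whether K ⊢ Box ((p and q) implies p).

Tableau for the negation not Box ((p and q) implies p):
1. not Box ((p and q) implies p), 0
2. not ((p and q) implies p), 1   [neg-Box-rule on 1: fresh world 1, 0R1]
3. p and q, 1   [neg-implies-rule on 2]
4. not p, 1   [neg-implies-rule on 2]
5. p, 1   [and-rule on 3]
6. q, 1   [and-rule on 3]
Accessibility: 0R1
Branch closes: p and not p both at 1.
All branches of the negation close; one closing branch shown above.

Valid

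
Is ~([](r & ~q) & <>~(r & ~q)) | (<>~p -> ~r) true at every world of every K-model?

Tableau for the negation ~(~([](r & ~q) & <>~(r & ~q)) | (<>~p -> ~r)):
1. ~(~([](r & ~q) & <>~(r & ~q)) | (<>~p -> ~r)), 0
2. [](r & ~q) & <>~(r & ~q), 0   [~|-rule on 1]
3. ~(<>~p -> ~r), 0   [~|-rule on 1]
4. [](r & ~q), 0   [&-rule on 2]
5. <>~(r & ~q), 0   [&-rule on 2]
6. <>~p, 0   [~->-rule on 3]
7. r, 0   [~->-rule on 3]
8. ~(r & ~q), 1   [<>-rule on 5: fresh world 1, 0R1]
9. r & ~q, 1   [[]-rule on 4 via 0R1]
10. r, 1   [&-rule on 9]
11. ~q, 1   [&-rule on 9]
12. q, 1   [~&-rule on 8 (branches; this branch)]
Accessibility: 0R1
Branch closes: q and ~q both at 1.
All branches of the negation close; one closing branch shown above.

Valid in K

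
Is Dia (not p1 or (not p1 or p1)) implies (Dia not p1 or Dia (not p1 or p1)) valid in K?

Tableau for the negation not (Dia (not p1 or (not p1 or p1)) implies (Dia not p1 or Dia (not p1 or p1))):
1. not (Dia (not p1 or (not p1 or p1)) implies (Dia not p1 or Dia (not p1 or p1))), w0
2. Dia (not p1 or (not p1 or p1)), w0
3. not (Dia not p1 or Dia (not p1 or p1)), w0
4. not Dia not p1, w0
5. not Dia (not p1 or p1), w0
6. not p1 or (not p1 or p1), w1
7. p1, w1
8. not (not p1 or p1), w1
9. not p1, w1
Accessibility: w0Rw1
Branch closes: p1 and not p1 both at w1.
All branches of the negation close; one closing branch shown above.

Yes, valid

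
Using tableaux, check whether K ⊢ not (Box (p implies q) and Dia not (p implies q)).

Valid

Tableau for the negation Box (p implies q) and Dia not (p implies q):
1. Box (p implies q) and Dia not (p implies q), w0
2. Box (p implies q), w0   [and-rule on 1]
3. Dia not (p implies q), w0   [and-rule on 1]
4. not (p implies q), w1   [Dia-rule on 3: fresh world w1, w0Rw1]
5. p, w1   [neg-implies-rule on 4]
6. not q, w1   [neg-implies-rule on 4]
7. p implies q, w1   [Box-rule on 2 via w0Rw1]
8. q, w1   [implies-rule on 7 (branches; this branch)]
Accessibility: w0Rw1
Branch closes: q and not q both at w1.
Every branch of the negation's tableau closes; the branch above is one of them.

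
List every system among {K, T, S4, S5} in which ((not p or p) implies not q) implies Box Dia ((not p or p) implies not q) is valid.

S5

S5-tableau for the negation not (((not p or p) implies not q) implies Box Dia ((not p or p) implies not q)):
1. not (((not p or p) implies not q) implies Box Dia ((not p or p) implies not q)), w0
2. (not p or p) implies not q, w0   [neg-implies-rule on 1]
3. not Box Dia ((not p or p) implies not q), w0   [neg-implies-rule on 1]
4. not q, w0   [implies-rule on 2 (branches; this branch)]
5. not Dia ((not p or p) implies not q), w1   [neg-Box-rule on 3: fresh world w1, w0Rw1]
6. not ((not p or p) implies not q), w0   [neg-Dia-rule on 5 via w1Rw0]
7. not p or p, w0   [neg-implies-rule on 6]
8. q, w0   [neg-implies-rule on 6]
Accessibility: w0Rw0, w0Rw1, w1Rw0, w1Rw1
Branch closes: q and not q both at w0.
Every branch closes (one shown): valid in S5.
S4-tableau for the negation not (((not p or p) implies not q) implies Box Dia ((not p or p) implies not q)):
1. not (((not p or p) implies not q) implies Box Dia ((not p or p) implies not q)), w0
2. (not p or p) implies not q, w0   [neg-implies-rule on 1]
3. not Box Dia ((not p or p) implies not q), w0   [neg-implies-rule on 1]
4. not q, w0   [implies-rule on 2 (branches; this branch)]
5. not Dia ((not p or p) implies not q), w1   [neg-Box-rule on 3: fresh world w1, w0Rw1]
6. not ((not p or p) implies not q), w1   [neg-Dia-rule on 5 via w1Rw1]
7. not p or p, w1   [neg-implies-rule on 6]
8. q, w1   [neg-implies-rule on 6]
9. p, w1   [or-rule on 7 (branches; this branch)]
Accessibility: w0Rw0, w0Rw1, w1Rw1
Complete open branch: countermodel on an S4-frame, so not valid in S4, nor in K, T (the same frame is also a K-frame and a T-frame).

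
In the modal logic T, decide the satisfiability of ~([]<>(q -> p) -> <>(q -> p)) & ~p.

1. ~([]<>(q -> p) -> <>(q -> p)) & ~p, 0
2. ~([]<>(q -> p) -> <>(q -> p)), 0
3. ~p, 0
4. []<>(q -> p), 0
5. ~<>(q -> p), 0
6. <>(q -> p), 0
7. ~(q -> p), 0
8. q, 0
9. q -> p, 1
10. <>(q -> p), 1
11. ~(q -> p), 1
12. q, 1
13. ~p, 1
14. p, 1
Accessibility: 0R0, 0R1, 1R1
Branch closes: p and ~p both at 1.
Every branch closes; the branch above is one of them.

No, unsatisfiable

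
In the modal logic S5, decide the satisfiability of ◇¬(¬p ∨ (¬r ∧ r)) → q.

1. ◇¬(¬p ∨ (¬r ∧ r)) → q, u
2. q, u
Accessibility: uRu

Satisfiable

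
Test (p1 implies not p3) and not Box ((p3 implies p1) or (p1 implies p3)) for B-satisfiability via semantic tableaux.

1. (p1 implies not p3) and not Box ((p3 implies p1) or (p1 implies p3)), u
2. p1 implies not p3, u   [and-rule on 1]
3. not Box ((p3 implies p1) or (p1 implies p3)), u   [and-rule on 1]
4. not p3, u   [implies-rule on 2 (branches; this branch)]
5. not ((p3 implies p1) or (p1 implies p3)), v   [neg-Box-rule on 3: fresh world v, uRv]
6. not (p3 implies p1), v   [neg-or-rule on 5]
7. not (p1 implies p3), v   [neg-or-rule on 5]
8. p3, v   [neg-implies-rule on 6]
9. not p1, v   [neg-implies-rule on 6]
10. p1, v   [neg-implies-rule on 7]
11. not p3, v   [neg-implies-rule on 7]
Accessibility: uRu, uRv, vRu, vRv
Branch closes: p1 and not p1 both at v.
All branches of the tableau close; one closing branch shown above.

No, unsatisfiable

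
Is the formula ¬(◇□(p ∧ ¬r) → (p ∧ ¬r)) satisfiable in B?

No, unsatisfiable

1. ¬(◇□(p ∧ ¬r) → (p ∧ ¬r)), w0
2. ◇□(p ∧ ¬r), w0
3. ¬(p ∧ ¬r), w0
4. r, w0
5. □(p ∧ ¬r), w1
6. p ∧ ¬r, w0
7. p, w0
8. ¬r, w0
Accessibility: w0Rw0, w0Rw1, w1Rw0, w1Rw1
Branch closes: r and ¬r both at w0.
Every branch closes; the branch above is one of them.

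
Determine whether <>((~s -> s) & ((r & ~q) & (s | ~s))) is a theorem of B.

Invalid (countermodel exists)

Tableau for the negation ~<>((~s -> s) & ((r & ~q) & (s | ~s))):
1. ~<>((~s -> s) & ((r & ~q) & (s | ~s))), u
2. ~((~s -> s) & ((r & ~q) & (s | ~s))), u
3. ~((r & ~q) & (s | ~s)), u
4. ~(r & ~q), u
5. q, u
Accessibility: uRu
The negation has an open branch (countermodel exists).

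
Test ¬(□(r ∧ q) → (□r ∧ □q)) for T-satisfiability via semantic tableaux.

1. ¬(□(r ∧ q) → (□r ∧ □q)), w0
2. □(r ∧ q), w0
3. ¬(□r ∧ □q), w0
4. r ∧ q, w0
5. r, w0
6. q, w0
7. ¬□q, w0
8. ¬q, w1
9. r ∧ q, w1
10. r, w1
11. q, w1
Accessibility: w0Rw0, w0Rw1, w1Rw1
Branch closes: q and ¬q both at w1.
(One branch shown.) All branches close.

Unsatisfiable (every branch closes)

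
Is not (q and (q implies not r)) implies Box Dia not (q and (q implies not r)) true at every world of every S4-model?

Tableau for the negation not (not (q and (q implies not r)) implies Box Dia not (q and (q implies not r))):
1. not (not (q and (q implies not r)) implies Box Dia not (q and (q implies not r))), w0
2. not (q and (q implies not r)), w0
3. not Box Dia not (q and (q implies not r)), w0
4. not (q implies not r), w0
5. q, w0
6. r, w0
7. not Dia not (q and (q implies not r)), w1
8. q and (q implies not r), w1
9. q, w1
10. q implies not r, w1
11. not r, w1
Accessibility: w0Rw0, w0Rw1, w1Rw1
The negation has an open branch (countermodel exists).

Invalid (countermodel exists)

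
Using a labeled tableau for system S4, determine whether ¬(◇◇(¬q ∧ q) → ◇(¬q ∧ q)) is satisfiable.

Unsatisfiable

1. ¬(◇◇(¬q ∧ q) → ◇(¬q ∧ q)), w0
2. ◇◇(¬q ∧ q), w0
3. ¬◇(¬q ∧ q), w0
4. ¬(¬q ∧ q), w0
5. ¬q, w0
6. ◇(¬q ∧ q), w1
7. ¬(¬q ∧ q), w1
8. ¬q, w1
9. ¬q ∧ q, w2
10. ¬q, w2
11. q, w2
Accessibility: w0Rw0, w0Rw1, w0Rw2, w1Rw1, w1Rw2, w2Rw2
Branch closes: q and ¬q both at w2.
(One branch shown.) All branches close.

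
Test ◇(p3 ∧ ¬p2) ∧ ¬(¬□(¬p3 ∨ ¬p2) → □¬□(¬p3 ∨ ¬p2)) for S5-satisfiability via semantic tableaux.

Unsatisfiable

1. ◇(p3 ∧ ¬p2) ∧ ¬(¬□(¬p3 ∨ ¬p2) → □¬□(¬p3 ∨ ¬p2)), u
2. ◇(p3 ∧ ¬p2), u
3. ¬(¬□(¬p3 ∨ ¬p2) → □¬□(¬p3 ∨ ¬p2)), u
4. ¬□(¬p3 ∨ ¬p2), u
5. ¬□¬□(¬p3 ∨ ¬p2), u
6. p3 ∧ ¬p2, v
7. p3, v
8. ¬p2, v
9. ¬(¬p3 ∨ ¬p2), w
10. p3, w
11. p2, w
12. □(¬p3 ∨ ¬p2), x
13. ¬p3 ∨ ¬p2, u
14. ¬p3 ∨ ¬p2, v
15. ¬p3 ∨ ¬p2, w
16. ¬p3 ∨ ¬p2, x
17. ¬p2, u
18. ¬p2, w
Accessibility: uRu, uRv, uRw, uRx, vRu, vRv, vRw, vRx, wRu, wRv, wRw, wRx, xRu, xRv, xRw, xRx
Branch closes: p2 and ¬p2 both at w.
All branches of the tableau close; one closing branch shown above.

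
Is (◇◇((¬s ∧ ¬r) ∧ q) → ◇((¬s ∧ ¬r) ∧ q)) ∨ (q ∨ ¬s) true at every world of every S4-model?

Tableau for the negation ¬((◇◇((¬s ∧ ¬r) ∧ q) → ◇((¬s ∧ ¬r) ∧ q)) ∨ (q ∨ ¬s)):
1. ¬((◇◇((¬s ∧ ¬r) ∧ q) → ◇((¬s ∧ ¬r) ∧ q)) ∨ (q ∨ ¬s)), w0
2. ¬(◇◇((¬s ∧ ¬r) ∧ q) → ◇((¬s ∧ ¬r) ∧ q)), w0
3. ¬(q ∨ ¬s), w0
4. ◇◇((¬s ∧ ¬r) ∧ q), w0
5. ¬◇((¬s ∧ ¬r) ∧ q), w0
6. ¬q, w0
7. s, w0
8. ¬((¬s ∧ ¬r) ∧ q), w0
9. ¬(¬s ∧ ¬r), w0
10. r, w0
11. ◇((¬s ∧ ¬r) ∧ q), w1
12. ¬((¬s ∧ ¬r) ∧ q), w1
13. ¬(¬s ∧ ¬r), w1
14. r, w1
15. (¬s ∧ ¬r) ∧ q, w2
16. ¬s ∧ ¬r, w2
17. q, w2
18. ¬s, w2
19. ¬r, w2
20. ¬((¬s ∧ ¬r) ∧ q), w2
21. ¬(¬s ∧ ¬r), w2
22. r, w2
Accessibility: w0Rw0, w0Rw1, w0Rw2, w1Rw1, w1Rw2, w2Rw2
Branch closes: r and ¬r both at w2.
All branches of the negation close; one closing branch shown above.

Valid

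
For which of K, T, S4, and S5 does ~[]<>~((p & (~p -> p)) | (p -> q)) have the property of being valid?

K-tableau for the negation []<>~((p & (~p -> p)) | (p -> q)):
1. []<>~((p & (~p -> p)) | (p -> q)), 0
Complete open branch: countermodel on a K-frame, so not valid in K.
T-tableau for the negation []<>~((p & (~p -> p)) | (p -> q)):
1. []<>~((p & (~p -> p)) | (p -> q)), 0
2. <>~((p & (~p -> p)) | (p -> q)), 0   [[]-rule on 1 via 0R0]
3. ~((p & (~p -> p)) | (p -> q)), 1   [<>-rule on 2: fresh world 1, 0R1]
4. ~(p & (~p -> p)), 1   [~|-rule on 3]
5. ~(p -> q), 1   [~|-rule on 3]
6. p, 1   [~->-rule on 5]
7. ~q, 1   [~->-rule on 5]
8. <>~((p & (~p -> p)) | (p -> q)), 1   [[]-rule on 1 via 0R1]
9. ~(~p -> p), 1   [~&-rule on 4 (branches; this branch)]
10. ~p, 1   [~->-rule on 9]
Accessibility: 0R0, 0R1, 1R1
Branch closes: p and ~p both at 1.
Every branch closes (one shown): valid in T, hence also in S4, S5 (every theorem of T is a theorem of S4 and S5).

T, S4, S5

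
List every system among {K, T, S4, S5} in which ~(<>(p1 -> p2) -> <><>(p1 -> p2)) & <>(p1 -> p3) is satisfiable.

T-tableau for the formula:
1. ~(<>(p1 -> p2) -> <><>(p1 -> p2)) & <>(p1 -> p3), 0
2. ~(<>(p1 -> p2) -> <><>(p1 -> p2)), 0   [&-rule on 1]
3. <>(p1 -> p3), 0   [&-rule on 1]
4. <>(p1 -> p2), 0   [~->-rule on 2]
5. ~<><>(p1 -> p2), 0   [~->-rule on 2]
6. ~<>(p1 -> p2), 0   [~<>-rule on 5 via 0R0]
7. ~(p1 -> p2), 0   [~<>-rule on 6 via 0R0]
8. p1, 0   [~->-rule on 7]
9. ~p2, 0   [~->-rule on 7]
10. p1 -> p3, 1   [<>-rule on 3: fresh world 1, 0R1]
11. ~<>(p1 -> p2), 1   [~<>-rule on 5 via 0R1]
12. ~(p1 -> p2), 1   [~<>-rule on 6 via 0R1]
13. p1, 1   [~->-rule on 12]
14. ~p2, 1   [~->-rule on 12]
15. p3, 1   [->-rule on 10 (branches; this branch)]
16. p1 -> p2, 2   [<>-rule on 4: fresh world 2, 0R2]
17. ~<>(p1 -> p2), 2   [~<>-rule on 5 via 0R2]
18. ~(p1 -> p2), 2   [~<>-rule on 6 via 0R2]
19. p1, 2   [~->-rule on 18]
20. ~p2, 2   [~->-rule on 18]
21. p2, 2   [->-rule on 16 (branches; this branch)]
Accessibility: 0R0, 0R1, 0R2, 1R1, 2R2
Branch closes: p2 and ~p2 both at 2.
Every branch closes (one shown): unsatisfiable in T, hence also in S4, S5 (every S4/S5-frame is a T-frame).
K-tableau for the formula:
1. ~(<>(p1 -> p2) -> <><>(p1 -> p2)) & <>(p1 -> p3), 0
2. ~(<>(p1 -> p2) -> <><>(p1 -> p2)), 0   [&-rule on 1]
3. <>(p1 -> p3), 0   [&-rule on 1]
4. <>(p1 -> p2), 0   [~->-rule on 2]
5. ~<><>(p1 -> p2), 0   [~->-rule on 2]
6. p1 -> p3, 1   [<>-rule on 3: fresh world 1, 0R1]
7. ~<>(p1 -> p2), 1   [~<>-rule on 5 via 0R1]
8. p3, 1   [->-rule on 6 (branches; this branch)]
9. p1 -> p2, 2   [<>-rule on 4: fresh world 2, 0R2]
10. ~<>(p1 -> p2), 2   [~<>-rule on 5 via 0R2]
11. p2, 2   [->-rule on 9 (branches; this branch)]
Accessibility: 0R1, 0R2
Complete open branch: satisfiable in K.

K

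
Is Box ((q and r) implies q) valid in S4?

Yes, valid

Tableau for the negation not Box ((q and r) implies q):
1. not Box ((q and r) implies q), w0
2. not ((q and r) implies q), w1
3. q and r, w1
4. not q, w1
5. q, w1
6. r, w1
Accessibility: w0Rw0, w0Rw1, w1Rw1
Branch closes: q and not q both at w1.
Every branch of the negation's tableau closes; the branch above is one of them.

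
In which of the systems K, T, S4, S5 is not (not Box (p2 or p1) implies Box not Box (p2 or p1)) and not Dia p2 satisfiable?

K, T, S4

S4-tableau for the formula:
1. not (not Box (p2 or p1) implies Box not Box (p2 or p1)) and not Dia p2, 0
2. not (not Box (p2 or p1) implies Box not Box (p2 or p1)), 0   [and-rule on 1]
3. not Dia p2, 0   [and-rule on 1]
4. not Box (p2 or p1), 0   [neg-implies-rule on 2]
5. not Box not Box (p2 or p1), 0   [neg-implies-rule on 2]
6. not p2, 0   [neg-Dia-rule on 3 via 0R0]
7. not (p2 or p1), 1   [neg-Box-rule on 4: fresh world 1, 0R1]
8. not p2, 1   [neg-or-rule on 7]
9. not p1, 1   [neg-or-rule on 7]
10. Box (p2 or p1), 2   [neg-Box-rule on 5: fresh world 2, 0R2]
11. not p2, 2   [neg-Dia-rule on 3 via 0R2]
12. p2 or p1, 2   [Box-rule on 10 via 2R2]
13. p1, 2   [or-rule on 12 (branches; this branch)]
Accessibility: 0R0, 0R1, 0R2, 1R1, 2R2
Complete open branch: satisfiable in S4, hence also in K, T (this S4-model is also a K-model and a T-model).
S5-tableau for the formula:
1. not (not Box (p2 or p1) implies Box not Box (p2 or p1)) and not Dia p2, 0
2. not (not Box (p2 or p1) implies Box not Box (p2 or p1)), 0   [and-rule on 1]
3. not Dia p2, 0   [and-rule on 1]
4. not Box (p2 or p1), 0   [neg-implies-rule on 2]
5. not Box not Box (p2 or p1), 0   [neg-implies-rule on 2]
6. not p2, 0   [neg-Dia-rule on 3 via 0R0]
7. not (p2 or p1), 1   [neg-Box-rule on 4: fresh world 1, 0R1]
8. not p2, 1   [neg-or-rule on 7]
9. not p1, 1   [neg-or-rule on 7]
10. Box (p2 or p1), 2   [neg-Box-rule on 5: fresh world 2, 0R2]
11. not p2, 2   [neg-Dia-rule on 3 via 0R2]
12. p2 or p1, 0   [Box-rule on 10 via 2R0]
13. p2 or p1, 1   [Box-rule on 10 via 2R1]
14. p2 or p1, 2   [Box-rule on 10 via 2R2]
15. p1, 0   [or-rule on 12 (branches; this branch)]
16. p1, 1   [or-rule on 13 (branches; this branch)]
Accessibility: 0R0, 0R1, 0R2, 1R0, 1R1, 1R2, 2R0, 2R1, 2R2
Branch closes: p1 and not p1 both at 1.
Every branch closes (one shown): unsatisfiable in S5.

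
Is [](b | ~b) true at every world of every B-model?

Tableau for the negation ~[](b | ~b):
1. ~[](b | ~b), w0
2. ~(b | ~b), w1
3. ~b, w1
4. b, w1
Accessibility: w0Rw0, w0Rw1, w1Rw0, w1Rw1
Branch closes: b and ~b both at w1.
Every branch of the negation's tableau closes; the branch above is one of them.

Valid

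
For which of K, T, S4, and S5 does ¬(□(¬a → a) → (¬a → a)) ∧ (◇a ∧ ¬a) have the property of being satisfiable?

T-tableau for the formula:
1. ¬(□(¬a → a) → (¬a → a)) ∧ (◇a ∧ ¬a), 0
2. ¬(□(¬a → a) → (¬a → a)), 0   [∧-rule on 1]
3. ◇a ∧ ¬a, 0   [∧-rule on 1]
4. □(¬a → a), 0   [¬→-rule on 2]
5. ¬(¬a → a), 0   [¬→-rule on 2]
6. ◇a, 0   [∧-rule on 3]
7. ¬a, 0   [∧-rule on 3]
8. ¬a → a, 0   [□-rule on 4 via 0R0]
9. a, 0   [→-rule on 8 (branches; this branch)]
Accessibility: 0R0
Branch closes: a and ¬a both at 0.
Every branch closes (one shown): unsatisfiable in T, hence also in S4, S5 (every S4/S5-frame is a T-frame).
K-tableau for the formula:
1. ¬(□(¬a → a) → (¬a → a)) ∧ (◇a ∧ ¬a), 0
2. ¬(□(¬a → a) → (¬a → a)), 0   [∧-rule on 1]
3. ◇a ∧ ¬a, 0   [∧-rule on 1]
4. □(¬a → a), 0   [¬→-rule on 2]
5. ¬(¬a → a), 0   [¬→-rule on 2]
6. ◇a, 0   [∧-rule on 3]
7. ¬a, 0   [∧-rule on 3]
8. a, 1   [◇-rule on 6: fresh world 1, 0R1]
9. ¬a → a, 1   [□-rule on 4 via 0R1]
Accessibility: 0R1
Complete open branch: satisfiable in K.

K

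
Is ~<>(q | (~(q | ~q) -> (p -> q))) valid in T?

Tableau for the negation <>(q | (~(q | ~q) -> (p -> q))):
1. <>(q | (~(q | ~q) -> (p -> q))), w0
2. q | (~(q | ~q) -> (p -> q)), w1
3. ~(q | ~q) -> (p -> q), w1
4. p -> q, w1
5. q, w1
Accessibility: w0Rw0, w0Rw1, w1Rw1
The negation has an open branch (countermodel exists).

Invalid (countermodel exists)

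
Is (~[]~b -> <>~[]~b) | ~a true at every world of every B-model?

Valid in B

Tableau for the negation ~((~[]~b -> <>~[]~b) | ~a):
1. ~((~[]~b -> <>~[]~b) | ~a), u
2. ~(~[]~b -> <>~[]~b), u
3. a, u
4. ~[]~b, u
5. ~<>~[]~b, u
6. []~b, u
7. ~b, u
8. b, v
9. []~b, v
10. ~b, v
Accessibility: uRu, uRv, vRu, vRv
Branch closes: b and ~b both at v.
Every branch of the negation's tableau closes; the branch above is one of them.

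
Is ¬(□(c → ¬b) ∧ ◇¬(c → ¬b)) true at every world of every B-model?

Tableau for the negation □(c → ¬b) ∧ ◇¬(c → ¬b):
1. □(c → ¬b) ∧ ◇¬(c → ¬b), 0
2. □(c → ¬b), 0
3. ◇¬(c → ¬b), 0
4. c → ¬b, 0
5. ¬b, 0
6. ¬(c → ¬b), 1
7. c, 1
8. b, 1
9. c → ¬b, 1
10. ¬b, 1
Accessibility: 0R0, 0R1, 1R0, 1R1
Branch closes: b and ¬b both at 1.
All branches of the negation close; one closing branch shown above.

Valid in B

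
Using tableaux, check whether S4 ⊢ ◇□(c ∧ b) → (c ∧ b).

Not valid

Tableau for the negation ¬(◇□(c ∧ b) → (c ∧ b)):
1. ¬(◇□(c ∧ b) → (c ∧ b)), u
2. ◇□(c ∧ b), u   [¬→-rule on 1]
3. ¬(c ∧ b), u   [¬→-rule on 1]
4. ¬b, u   [¬∧-rule on 3 (branches; this branch)]
5. □(c ∧ b), v   [◇-rule on 2: fresh world v, uRv]
6. c ∧ b, v   [□-rule on 5 via vRv]
7. c, v   [∧-rule on 6]
8. b, v   [∧-rule on 6]
Accessibility: uRu, uRv, vRv
The negation has an open branch (countermodel exists).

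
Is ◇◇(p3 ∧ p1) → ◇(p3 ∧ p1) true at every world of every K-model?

Invalid (countermodel exists)

Tableau for the negation ¬(◇◇(p3 ∧ p1) → ◇(p3 ∧ p1)):
1. ¬(◇◇(p3 ∧ p1) → ◇(p3 ∧ p1)), u
2. ◇◇(p3 ∧ p1), u
3. ¬◇(p3 ∧ p1), u
4. ◇(p3 ∧ p1), v
5. ¬(p3 ∧ p1), v
6. ¬p1, v
7. p3 ∧ p1, w
8. p3, w
9. p1, w
Accessibility: uRv, vRw
The negation has an open branch (countermodel exists).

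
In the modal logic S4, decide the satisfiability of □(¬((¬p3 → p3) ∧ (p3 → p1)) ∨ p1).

1. □(¬((¬p3 → p3) ∧ (p3 → p1)) ∨ p1), w0
2. ¬((¬p3 → p3) ∧ (p3 → p1)) ∨ p1, w0
3. p1, w0
Accessibility: w0Rw0

Yes, satisfiable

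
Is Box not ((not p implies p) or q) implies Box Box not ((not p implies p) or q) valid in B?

Tableau for the negation not (Box not ((not p implies p) or q) implies Box Box not ((not p implies p) or q)):
1. not (Box not ((not p implies p) or q) implies Box Box not ((not p implies p) or q)), 0
2. Box not ((not p implies p) or q), 0
3. not Box Box not ((not p implies p) or q), 0
4. not ((not p implies p) or q), 0
5. not (not p implies p), 0
6. not q, 0
7. not p, 0
8. not Box not ((not p implies p) or q), 1
9. not ((not p implies p) or q), 1
10. not (not p implies p), 1
11. not q, 1
12. not p, 1
13. (not p implies p) or q, 2
14. q, 2
Accessibility: 0R0, 0R1, 1R0, 1R1, 1R2, 2R1, 2R2
The negation has an open branch (countermodel exists).

Invalid (countermodel exists)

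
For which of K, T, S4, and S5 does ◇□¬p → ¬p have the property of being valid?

S5

S4-tableau for the negation ¬(◇□¬p → ¬p):
1. ¬(◇□¬p → ¬p), w0
2. ◇□¬p, w0
3. p, w0
4. □¬p, w1
5. ¬p, w1
Accessibility: w0Rw0, w0Rw1, w1Rw1
Complete open branch: countermodel on an S4-frame, so not valid in S4, nor in K, T (the same frame is also a K-frame and a T-frame).
S5-tableau for the negation ¬(◇□¬p → ¬p):
1. ¬(◇□¬p → ¬p), w0
2. ◇□¬p, w0
3. p, w0
4. □¬p, w1
5. ¬p, w0
Accessibility: w0Rw0, w0Rw1, w1Rw0, w1Rw1
Branch closes: p and ¬p both at w0.
Every branch closes (one shown): valid in S5.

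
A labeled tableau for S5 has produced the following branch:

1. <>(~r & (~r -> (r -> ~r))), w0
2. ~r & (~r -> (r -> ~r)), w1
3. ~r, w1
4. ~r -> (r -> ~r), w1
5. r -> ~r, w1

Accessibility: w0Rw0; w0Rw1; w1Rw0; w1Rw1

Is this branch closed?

Open

No atom appears with both signs at the same world.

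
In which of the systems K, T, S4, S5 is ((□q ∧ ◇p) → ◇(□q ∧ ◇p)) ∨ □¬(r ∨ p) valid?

T-tableau for the negation ¬(((□q ∧ ◇p) → ◇(□q ∧ ◇p)) ∨ □¬(r ∨ p)):
1. ¬(((□q ∧ ◇p) → ◇(□q ∧ ◇p)) ∨ □¬(r ∨ p)), u
2. ¬((□q ∧ ◇p) → ◇(□q ∧ ◇p)), u
3. ¬□¬(r ∨ p), u
4. □q ∧ ◇p, u
5. ¬◇(□q ∧ ◇p), u
6. □q, u
7. ◇p, u
8. ¬(□q ∧ ◇p), u
9. q, u
10. ¬□q, u
11. r ∨ p, v
12. ¬(□q ∧ ◇p), v
13. q, v
14. r, v
15. ¬◇p, v
16. ¬p, v
17. p, w
18. ¬(□q ∧ ◇p), w
19. q, w
20. ¬□q, w
21. ¬q, x
22. ¬(□q ∧ ◇p), x
23. q, x
Accessibility: uRu, uRv, uRw, uRx, vRv, wRw, xRx
Branch closes: q and ¬q both at x.
Every branch closes (one shown): valid in T, hence also in S4, S5 (every theorem of T is a theorem of S4 and S5).
K-tableau for the negation ¬(((□q ∧ ◇p) → ◇(□q ∧ ◇p)) ∨ □¬(r ∨ p)):
1. ¬(((□q ∧ ◇p) → ◇(□q ∧ ◇p)) ∨ □¬(r ∨ p)), u
2. ¬((□q ∧ ◇p) → ◇(□q ∧ ◇p)), u
3. ¬□¬(r ∨ p), u
4. □q ∧ ◇p, u
5. ¬◇(□q ∧ ◇p), u
6. □q, u
7. ◇p, u
8. r ∨ p, v
9. ¬(□q ∧ ◇p), v
10. q, v
11. p, v
12. ¬◇p, v
13. p, w
14. ¬(□q ∧ ◇p), w
15. q, w
16. ¬◇p, w
Accessibility: uRv, uRw
Complete open branch: countermodel on a K-frame, so not valid in K.

T, S4, S5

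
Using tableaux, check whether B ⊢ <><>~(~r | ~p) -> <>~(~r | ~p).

Tableau for the negation ~(<><>~(~r | ~p) -> <>~(~r | ~p)):
1. ~(<><>~(~r | ~p) -> <>~(~r | ~p)), u
2. <><>~(~r | ~p), u   [~->-rule on 1]
3. ~<>~(~r | ~p), u   [~->-rule on 1]
4. ~r | ~p, u   [~<>-rule on 3 via uRu]
5. ~p, u   [|-rule on 4 (branches; this branch)]
6. <>~(~r | ~p), v   [<>-rule on 2: fresh world v, uRv]
7. ~r | ~p, v   [~<>-rule on 3 via uRv]
8. ~p, v   [|-rule on 7 (branches; this branch)]
9. ~(~r | ~p), w   [<>-rule on 6: fresh world w, vRw]
10. r, w   [~|-rule on 9]
11. p, w   [~|-rule on 9]
Accessibility: uRu, uRv, vRu, vRv, vRw, wRv, wRw
The negation has an open branch (countermodel exists).

Not valid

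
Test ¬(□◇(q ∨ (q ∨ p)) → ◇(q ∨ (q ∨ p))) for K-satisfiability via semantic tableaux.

Satisfiable

1. ¬(□◇(q ∨ (q ∨ p)) → ◇(q ∨ (q ∨ p))), u
2. □◇(q ∨ (q ∨ p)), u   [¬→-rule on 1]
3. ¬◇(q ∨ (q ∨ p)), u   [¬→-rule on 1]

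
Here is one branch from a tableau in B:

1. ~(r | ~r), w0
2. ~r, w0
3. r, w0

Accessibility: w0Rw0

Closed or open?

Both r and ~r appear at w0.

Closed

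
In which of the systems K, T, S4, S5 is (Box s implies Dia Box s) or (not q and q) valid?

T-tableau for the negation not ((Box s implies Dia Box s) or (not q and q)):
1. not ((Box s implies Dia Box s) or (not q and q)), u
2. not (Box s implies Dia Box s), u
3. not (not q and q), u
4. Box s, u
5. not Dia Box s, u
6. s, u
7. not Box s, u
8. not q, u
9. not s, v
10. s, v
Accessibility: uRu, uRv, vRv
Branch closes: s and not s both at v.
Every branch closes (one shown): valid in T, hence also in S4, S5 (every theorem of T is a theorem of S4 and S5).
K-tableau for the negation not ((Box s implies Dia Box s) or (not q and q)):
1. not ((Box s implies Dia Box s) or (not q and q)), u
2. not (Box s implies Dia Box s), u
3. not (not q and q), u
4. Box s, u
5. not Dia Box s, u
6. not q, u
Complete open branch: countermodel on a K-frame, so not valid in K.

T, S4, S5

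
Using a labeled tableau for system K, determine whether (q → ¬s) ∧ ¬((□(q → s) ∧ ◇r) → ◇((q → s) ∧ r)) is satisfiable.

1. (q → ¬s) ∧ ¬((□(q → s) ∧ ◇r) → ◇((q → s) ∧ r)), w0
2. q → ¬s, w0
3. ¬((□(q → s) ∧ ◇r) → ◇((q → s) ∧ r)), w0
4. □(q → s) ∧ ◇r, w0
5. ¬◇((q → s) ∧ r), w0
6. □(q → s), w0
7. ◇r, w0
8. ¬s, w0
9. r, w1
10. ¬((q → s) ∧ r), w1
11. q → s, w1
12. ¬(q → s), w1
13. q, w1
14. ¬s, w1
15. s, w1
Accessibility: w0Rw1
Branch closes: s and ¬s both at w1.
All branches of the tableau close; one closing branch shown above.

Unsatisfiable (every branch closes)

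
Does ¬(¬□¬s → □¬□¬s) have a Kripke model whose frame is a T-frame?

1. ¬(¬□¬s → □¬□¬s), 0
2. ¬□¬s, 0   [¬→-rule on 1]
3. ¬□¬□¬s, 0   [¬→-rule on 1]
4. s, 1   [¬□-rule on 2: fresh world 1, 0R1]
5. □¬s, 2   [¬□-rule on 3: fresh world 2, 0R2]
6. ¬s, 2   [□-rule on 5 via 2R2]
Accessibility: 0R0, 0R1, 0R2, 1R1, 2R2

Satisfiable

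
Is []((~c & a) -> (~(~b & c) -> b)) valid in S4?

Not valid

Tableau for the negation ~[]((~c & a) -> (~(~b & c) -> b)):
1. ~[]((~c & a) -> (~(~b & c) -> b)), 0
2. ~((~c & a) -> (~(~b & c) -> b)), 1
3. ~c & a, 1
4. ~(~(~b & c) -> b), 1
5. ~c, 1
6. a, 1
7. ~(~b & c), 1
8. ~b, 1
Accessibility: 0R0, 0R1, 1R1
The negation has an open branch (countermodel exists).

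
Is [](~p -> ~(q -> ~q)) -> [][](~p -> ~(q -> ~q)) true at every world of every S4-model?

Tableau for the negation ~([](~p -> ~(q -> ~q)) -> [][](~p -> ~(q -> ~q))):
1. ~([](~p -> ~(q -> ~q)) -> [][](~p -> ~(q -> ~q))), u
2. [](~p -> ~(q -> ~q)), u
3. ~[][](~p -> ~(q -> ~q)), u
4. ~p -> ~(q -> ~q), u
5. ~(q -> ~q), u
6. q, u
7. ~[](~p -> ~(q -> ~q)), v
8. ~p -> ~(q -> ~q), v
9. ~(q -> ~q), v
10. q, v
11. ~(~p -> ~(q -> ~q)), w
12. ~p, w
13. q -> ~q, w
14. ~p -> ~(q -> ~q), w
15. ~q, w
16. ~(q -> ~q), w
17. q, w
Accessibility: uRu, uRv, uRw, vRv, vRw, wRw
Branch closes: q and ~q both at w.
All branches of the negation close; one closing branch shown above.

Valid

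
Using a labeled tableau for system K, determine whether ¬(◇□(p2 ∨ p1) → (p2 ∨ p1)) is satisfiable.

1. ¬(◇□(p2 ∨ p1) → (p2 ∨ p1)), u
2. ◇□(p2 ∨ p1), u
3. ¬(p2 ∨ p1), u
4. ¬p2, u
5. ¬p1, u
6. □(p2 ∨ p1), v
Accessibility: uRv

Satisfiable (open branch found)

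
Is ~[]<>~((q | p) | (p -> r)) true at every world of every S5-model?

Yes, valid

Tableau for the negation []<>~((q | p) | (p -> r)):
1. []<>~((q | p) | (p -> r)), w0
2. <>~((q | p) | (p -> r)), w0
3. ~((q | p) | (p -> r)), w1
4. ~(q | p), w1
5. ~(p -> r), w1
6. ~q, w1
7. ~p, w1
8. p, w1
9. ~r, w1
Accessibility: w0Rw0, w0Rw1, w1Rw0, w1Rw1
Branch closes: p and ~p both at w1.
Every branch of the negation's tableau closes; the branch above is one of them.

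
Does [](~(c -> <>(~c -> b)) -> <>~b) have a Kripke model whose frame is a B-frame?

Satisfiable (open branch found)

1. [](~(c -> <>(~c -> b)) -> <>~b), 0
2. ~(c -> <>(~c -> b)) -> <>~b, 0
3. <>~b, 0
4. ~b, 1
5. ~(c -> <>(~c -> b)) -> <>~b, 1
6. <>~b, 1
7. ~b, 2
Accessibility: 0R0, 0R1, 1R0, 1R1, 1R2, 2R1, 2R2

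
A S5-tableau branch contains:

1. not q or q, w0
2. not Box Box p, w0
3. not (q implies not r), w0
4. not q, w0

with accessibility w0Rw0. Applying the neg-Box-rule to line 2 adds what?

a fresh world w1 with w0Rw1, and not Box p at w1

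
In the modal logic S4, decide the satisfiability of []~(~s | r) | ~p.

1. []~(~s | r) | ~p, w0
2. ~p, w0
Accessibility: w0Rw0

Satisfiable (open branch found)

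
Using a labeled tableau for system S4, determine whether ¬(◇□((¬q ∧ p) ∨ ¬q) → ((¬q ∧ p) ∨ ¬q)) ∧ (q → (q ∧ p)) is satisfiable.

1. ¬(◇□((¬q ∧ p) ∨ ¬q) → ((¬q ∧ p) ∨ ¬q)) ∧ (q → (q ∧ p)), u
2. ¬(◇□((¬q ∧ p) ∨ ¬q) → ((¬q ∧ p) ∨ ¬q)), u
3. q → (q ∧ p), u
4. ◇□((¬q ∧ p) ∨ ¬q), u
5. ¬((¬q ∧ p) ∨ ¬q), u
6. ¬(¬q ∧ p), u
7. q, u
8. q ∧ p, u
9. p, u
10. □((¬q ∧ p) ∨ ¬q), v
11. (¬q ∧ p) ∨ ¬q, v
12. ¬q, v
Accessibility: uRu, uRv, vRv

Satisfiable (open branch found)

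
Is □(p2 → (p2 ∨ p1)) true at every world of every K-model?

Valid in K

Tableau for the negation ¬□(p2 → (p2 ∨ p1)):
1. ¬□(p2 → (p2 ∨ p1)), w0
2. ¬(p2 → (p2 ∨ p1)), w1
3. p2, w1
4. ¬(p2 ∨ p1), w1
5. ¬p2, w1
6. ¬p1, w1
Accessibility: w0Rw1
Branch closes: p2 and ¬p2 both at w1.
Every branch of the negation's tableau closes; the branch above is one of them.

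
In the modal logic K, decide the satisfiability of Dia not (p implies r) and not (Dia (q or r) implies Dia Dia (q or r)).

1. Dia not (p implies r) and not (Dia (q or r) implies Dia Dia (q or r)), u
2. Dia not (p implies r), u   [and-rule on 1]
3. not (Dia (q or r) implies Dia Dia (q or r)), u   [and-rule on 1]
4. Dia (q or r), u   [neg-implies-rule on 3]
5. not Dia Dia (q or r), u   [neg-implies-rule on 3]
6. not (p implies r), v   [Dia-rule on 2: fresh world v, uRv]
7. p, v   [neg-implies-rule on 6]
8. not r, v   [neg-implies-rule on 6]
9. not Dia (q or r), v   [neg-Dia-rule on 5 via uRv]
10. q or r, w   [Dia-rule on 4: fresh world w, uRw]
11. not Dia (q or r), w   [neg-Dia-rule on 5 via uRw]
12. r, w   [or-rule on 10 (branches; this branch)]
Accessibility: uRv, uRw

Yes, satisfiable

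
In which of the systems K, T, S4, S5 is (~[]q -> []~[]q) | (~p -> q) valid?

S4-tableau for the negation ~((~[]q -> []~[]q) | (~p -> q)):
1. ~((~[]q -> []~[]q) | (~p -> q)), u
2. ~(~[]q -> []~[]q), u
3. ~(~p -> q), u
4. ~[]q, u
5. ~[]~[]q, u
6. ~p, u
7. ~q, u
8. ~q, v
9. []q, w
10. q, w
Accessibility: uRu, uRv, uRw, vRv, wRw
Complete open branch: countermodel on an S4-frame, so not valid in S4, nor in K, T (the same frame is also a K-frame and a T-frame).
S5-tableau for the negation ~((~[]q -> []~[]q) | (~p -> q)):
1. ~((~[]q -> []~[]q) | (~p -> q)), u
2. ~(~[]q -> []~[]q), u
3. ~(~p -> q), u
4. ~[]q, u
5. ~[]~[]q, u
6. ~p, u
7. ~q, u
8. ~q, v
9. []q, w
10. q, u
Accessibility: uRu, uRv, uRw, vRu, vRv, vRw, wRu, wRv, wRw
Branch closes: q and ~q both at u.
Every branch closes (one shown): valid in S5.

S5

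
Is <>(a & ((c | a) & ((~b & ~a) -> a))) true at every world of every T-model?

No, not valid

Tableau for the negation ~<>(a & ((c | a) & ((~b & ~a) -> a))):
1. ~<>(a & ((c | a) & ((~b & ~a) -> a))), u
2. ~(a & ((c | a) & ((~b & ~a) -> a))), u   [~<>-rule on 1 via uRu]
3. ~((c | a) & ((~b & ~a) -> a)), u   [~&-rule on 2 (branches; this branch)]
4. ~((~b & ~a) -> a), u   [~&-rule on 3 (branches; this branch)]
5. ~b & ~a, u   [~->-rule on 4]
6. ~a, u   [~->-rule on 4]
7. ~b, u   [&-rule on 5]
Accessibility: uRu
The negation has an open branch (countermodel exists).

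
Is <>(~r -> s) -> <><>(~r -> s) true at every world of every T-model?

Tableau for the negation ~(<>(~r -> s) -> <><>(~r -> s)):
1. ~(<>(~r -> s) -> <><>(~r -> s)), 0
2. <>(~r -> s), 0
3. ~<><>(~r -> s), 0
4. ~<>(~r -> s), 0
5. ~(~r -> s), 0
6. ~r, 0
7. ~s, 0
8. ~r -> s, 1
9. ~<>(~r -> s), 1
10. ~(~r -> s), 1
11. ~r, 1
12. ~s, 1
13. s, 1
Accessibility: 0R0, 0R1, 1R1
Branch closes: s and ~s both at 1.
Every branch of the negation's tableau closes; the branch above is one of them.

Yes, valid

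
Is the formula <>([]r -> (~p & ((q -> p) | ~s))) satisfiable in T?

1. <>([]r -> (~p & ((q -> p) | ~s))), 0
2. []r -> (~p & ((q -> p) | ~s)), 1   [<>-rule on 1: fresh world 1, 0R1]
3. ~p & ((q -> p) | ~s), 1   [->-rule on 2 (branches; this branch)]
4. ~p, 1   [&-rule on 3]
5. (q -> p) | ~s, 1   [&-rule on 3]
6. ~s, 1   [|-rule on 5 (branches; this branch)]
Accessibility: 0R0, 0R1, 1R1

Satisfiable (open branch found)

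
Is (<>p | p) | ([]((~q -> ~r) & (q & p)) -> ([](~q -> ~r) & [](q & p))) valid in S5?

Tableau for the negation ~((<>p | p) | ([]((~q -> ~r) & (q & p)) -> ([](~q -> ~r) & [](q & p)))):
1. ~((<>p | p) | ([]((~q -> ~r) & (q & p)) -> ([](~q -> ~r) & [](q & p)))), u
2. ~(<>p | p), u   [~|-rule on 1]
3. ~([]((~q -> ~r) & (q & p)) -> ([](~q -> ~r) & [](q & p))), u   [~|-rule on 1]
4. ~<>p, u   [~|-rule on 2]
5. ~p, u   [~|-rule on 2]
6. []((~q -> ~r) & (q & p)), u   [~->-rule on 3]
7. ~([](~q -> ~r) & [](q & p)), u   [~->-rule on 3]
8. (~q -> ~r) & (q & p), u   [[]-rule on 6 via uRu]
9. ~q -> ~r, u   [&-rule on 8]
10. q & p, u   [&-rule on 8]
11. q, u   [&-rule on 10]
12. p, u   [&-rule on 10]
Accessibility: uRu
Branch closes: p and ~p both at u.
All branches of the negation close; one closing branch shown above.

Valid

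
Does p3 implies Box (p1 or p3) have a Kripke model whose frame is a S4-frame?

1. p3 implies Box (p1 or p3), w0
2. Box (p1 or p3), w0
3. p1 or p3, w0
4. p3, w0
Accessibility: w0Rw0

Satisfiable (open branch found)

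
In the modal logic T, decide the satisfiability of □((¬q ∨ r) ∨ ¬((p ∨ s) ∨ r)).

1. □((¬q ∨ r) ∨ ¬((p ∨ s) ∨ r)), 0
2. (¬q ∨ r) ∨ ¬((p ∨ s) ∨ r), 0
3. ¬((p ∨ s) ∨ r), 0
4. ¬(p ∨ s), 0
5. ¬r, 0
6. ¬p, 0
7. ¬s, 0
Accessibility: 0R0

Yes, satisfiable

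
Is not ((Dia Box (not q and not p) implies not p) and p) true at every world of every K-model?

Tableau for the negation (Dia Box (not q and not p) implies not p) and p:
1. (Dia Box (not q and not p) implies not p) and p, u
2. Dia Box (not q and not p) implies not p, u   [and-rule on 1]
3. p, u   [and-rule on 1]
4. not Dia Box (not q and not p), u   [implies-rule on 2 (branches; this branch)]
The negation has an open branch (countermodel exists).

Not valid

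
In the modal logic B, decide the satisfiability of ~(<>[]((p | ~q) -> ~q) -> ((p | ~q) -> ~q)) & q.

No, unsatisfiable

1. ~(<>[]((p | ~q) -> ~q) -> ((p | ~q) -> ~q)) & q, 0
2. ~(<>[]((p | ~q) -> ~q) -> ((p | ~q) -> ~q)), 0
3. q, 0
4. <>[]((p | ~q) -> ~q), 0
5. ~((p | ~q) -> ~q), 0
6. p | ~q, 0
7. p, 0
8. []((p | ~q) -> ~q), 1
9. (p | ~q) -> ~q, 0
10. (p | ~q) -> ~q, 1
11. ~(p | ~q), 0
12. ~p, 0
Accessibility: 0R0, 0R1, 1R0, 1R1
Branch closes: p and ~p both at 0.
Every branch closes; the branch above is one of them.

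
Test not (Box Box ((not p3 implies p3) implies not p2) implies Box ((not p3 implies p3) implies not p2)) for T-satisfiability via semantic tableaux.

1. not (Box Box ((not p3 implies p3) implies not p2) implies Box ((not p3 implies p3) implies not p2)), 0
2. Box Box ((not p3 implies p3) implies not p2), 0
3. not Box ((not p3 implies p3) implies not p2), 0
4. Box ((not p3 implies p3) implies not p2), 0
5. (not p3 implies p3) implies not p2, 0
6. not (not p3 implies p3), 0
7. not p3, 0
8. not ((not p3 implies p3) implies not p2), 1
9. not p3 implies p3, 1
10. p2, 1
11. Box ((not p3 implies p3) implies not p2), 1
12. (not p3 implies p3) implies not p2, 1
13. p3, 1
14. not (not p3 implies p3), 1
15. not p3, 1
Accessibility: 0R0, 0R1, 1R1
Branch closes: p3 and not p3 both at 1.
(One branch shown.) All branches close.

No, unsatisfiable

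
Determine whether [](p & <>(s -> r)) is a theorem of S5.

Tableau for the negation ~[](p & <>(s -> r)):
1. ~[](p & <>(s -> r)), u
2. ~(p & <>(s -> r)), v   [~[]-rule on 1: fresh world v, uRv]
3. ~<>(s -> r), v   [~&-rule on 2 (branches; this branch)]
4. ~(s -> r), u   [~<>-rule on 3 via vRu]
5. s, u   [~->-rule on 4]
6. ~r, u   [~->-rule on 4]
7. ~(s -> r), v   [~<>-rule on 3 via vRv]
8. s, v   [~->-rule on 7]
9. ~r, v   [~->-rule on 7]
Accessibility: uRu, uRv, vRu, vRv
The negation has an open branch (countermodel exists).

Invalid (countermodel exists)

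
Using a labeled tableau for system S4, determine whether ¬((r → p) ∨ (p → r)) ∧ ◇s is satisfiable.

No, unsatisfiable

1. ¬((r → p) ∨ (p → r)) ∧ ◇s, 0
2. ¬((r → p) ∨ (p → r)), 0
3. ◇s, 0
4. ¬(r → p), 0
5. ¬(p → r), 0
6. r, 0
7. ¬p, 0
8. p, 0
9. ¬r, 0
Accessibility: 0R0
Branch closes: p and ¬p both at 0.
All branches of the tableau close; one closing branch shown above.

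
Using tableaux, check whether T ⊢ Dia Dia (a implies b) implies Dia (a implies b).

No, not valid

Tableau for the negation not (Dia Dia (a implies b) implies Dia (a implies b)):
1. not (Dia Dia (a implies b) implies Dia (a implies b)), u
2. Dia Dia (a implies b), u
3. not Dia (a implies b), u
4. not (a implies b), u
5. a, u
6. not b, u
7. Dia (a implies b), v
8. not (a implies b), v
9. a, v
10. not b, v
11. a implies b, w
12. b, w
Accessibility: uRu, uRv, vRv, vRw, wRw
The negation has an open branch (countermodel exists).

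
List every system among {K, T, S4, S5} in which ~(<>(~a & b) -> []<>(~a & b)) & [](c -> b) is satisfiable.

S5-tableau for the formula:
1. ~(<>(~a & b) -> []<>(~a & b)) & [](c -> b), u
2. ~(<>(~a & b) -> []<>(~a & b)), u   [&-rule on 1]
3. [](c -> b), u   [&-rule on 1]
4. <>(~a & b), u   [~->-rule on 2]
5. ~[]<>(~a & b), u   [~->-rule on 2]
6. c -> b, u   [[]-rule on 3 via uRu]
7. b, u   [->-rule on 6 (branches; this branch)]
8. ~a & b, v   [<>-rule on 4: fresh world v, uRv]
9. ~a, v   [&-rule on 8]
10. b, v   [&-rule on 8]
11. c -> b, v   [[]-rule on 3 via uRv]
12. ~<>(~a & b), w   [~[]-rule on 5: fresh world w, uRw]
13. c -> b, w   [[]-rule on 3 via uRw]
14. ~(~a & b), u   [~<>-rule on 12 via wRu]
15. ~(~a & b), v   [~<>-rule on 12 via wRv]
16. ~(~a & b), w   [~<>-rule on 12 via wRw]
17. b, w   [->-rule on 13 (branches; this branch)]
18. a, u   [~&-rule on 14 (branches; this branch)]
19. ~b, v   [~&-rule on 15 (branches; this branch)]
Accessibility: uRu, uRv, uRw, vRu, vRv, vRw, wRu, wRv, wRw
Branch closes: b and ~b both at v.
Every branch closes (one shown): unsatisfiable in S5.
S4-tableau for the formula:
1. ~(<>(~a & b) -> []<>(~a & b)) & [](c -> b), u
2. ~(<>(~a & b) -> []<>(~a & b)), u   [&-rule on 1]
3. [](c -> b), u   [&-rule on 1]
4. <>(~a & b), u   [~->-rule on 2]
5. ~[]<>(~a & b), u   [~->-rule on 2]
6. c -> b, u   [[]-rule on 3 via uRu]
7. b, u   [->-rule on 6 (branches; this branch)]
8. ~a & b, v   [<>-rule on 4: fresh world v, uRv]
9. ~a, v   [&-rule on 8]
10. b, v   [&-rule on 8]
11. c -> b, v   [[]-rule on 3 via uRv]
12. ~<>(~a & b), w   [~[]-rule on 5: fresh world w, uRw]
13. c -> b, w   [[]-rule on 3 via uRw]
14. ~(~a & b), w   [~<>-rule on 12 via wRw]
15. b, w   [->-rule on 13 (branches; this branch)]
16. a, w   [~&-rule on 14 (branches; this branch)]
Accessibility: uRu, uRv, uRw, vRv, wRw
Complete open branch: satisfiable in S4, hence also in K, T (this S4-model is also a K-model and a T-model).

K, T, S4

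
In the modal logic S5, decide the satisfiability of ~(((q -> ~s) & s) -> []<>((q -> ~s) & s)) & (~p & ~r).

1. ~(((q -> ~s) & s) -> []<>((q -> ~s) & s)) & (~p & ~r), u
2. ~(((q -> ~s) & s) -> []<>((q -> ~s) & s)), u   [&-rule on 1]
3. ~p & ~r, u   [&-rule on 1]
4. (q -> ~s) & s, u   [~->-rule on 2]
5. ~[]<>((q -> ~s) & s), u   [~->-rule on 2]
6. ~p, u   [&-rule on 3]
7. ~r, u   [&-rule on 3]
8. q -> ~s, u   [&-rule on 4]
9. s, u   [&-rule on 4]
10. ~q, u   [->-rule on 8 (branches; this branch)]
11. ~<>((q -> ~s) & s), v   [~[]-rule on 5: fresh world v, uRv]
12. ~((q -> ~s) & s), u   [~<>-rule on 11 via vRu]
13. ~((q -> ~s) & s), v   [~<>-rule on 11 via vRv]
14. ~(q -> ~s), u   [~&-rule on 12 (branches; this branch)]
15. q, u   [~->-rule on 14]
Accessibility: uRu, uRv, vRu, vRv
Branch closes: q and ~q both at u.
Every branch closes; the branch above is one of them.

Unsatisfiable (every branch closes)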